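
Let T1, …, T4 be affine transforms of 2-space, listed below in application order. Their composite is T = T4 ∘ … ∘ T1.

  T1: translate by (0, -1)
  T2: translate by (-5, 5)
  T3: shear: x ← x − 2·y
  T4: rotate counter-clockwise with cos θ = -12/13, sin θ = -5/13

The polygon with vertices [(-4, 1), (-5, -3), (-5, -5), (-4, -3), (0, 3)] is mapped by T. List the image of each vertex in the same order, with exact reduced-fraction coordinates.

image vertices: (253/13, 35/13), (149/13, 48/13), (7, 4), (137/13, 43/13), (263/13, 11/13)

T1 translate by (0, -1): (-4, 1) → (-4, 0); (-5, -3) → (-5, -4); (-5, -5) → (-5, -6); (-4, -3) → (-4, -4); (0, 3) → (0, 2)
T2 translate by (-5, 5): (-4, 0) → (-9, 5); (-5, -4) → (-10, 1); (-5, -6) → (-10, -1); (-4, -4) → (-9, 1); (0, 2) → (-5, 7)
T3 shear: x ← x − 2·y: (-9, 5) → (-19, 5); (-10, 1) → (-12, 1); (-10, -1) → (-8, -1); (-9, 1) → (-11, 1); (-5, 7) → (-19, 7)
T4 rotate counter-clockwise with cos θ = -12/13, sin θ = -5/13: (-19, 5) → (253/13, 35/13); (-12, 1) → (149/13, 48/13); (-8, -1) → (7, 4); (-11, 1) → (137/13, 43/13); (-19, 7) → (263/13, 11/13)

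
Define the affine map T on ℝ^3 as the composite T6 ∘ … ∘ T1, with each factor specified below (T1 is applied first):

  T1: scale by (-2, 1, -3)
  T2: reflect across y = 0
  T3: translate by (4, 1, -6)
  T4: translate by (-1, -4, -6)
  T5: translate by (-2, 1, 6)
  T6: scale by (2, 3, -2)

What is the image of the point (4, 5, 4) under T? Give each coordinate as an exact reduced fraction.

T(p) = (-14, -21, 36)

T1 scale by (-2, 1, -3): (4, 5, 4) → (-8, 5, -12)
T2 reflect across y = 0: (-8, 5, -12) → (-8, -5, -12)
T3 translate by (4, 1, -6): (-8, -5, -12) → (-4, -4, -18)
T4 translate by (-1, -4, -6): (-4, -4, -18) → (-5, -8, -24)
T5 translate by (-2, 1, 6): (-5, -8, -24) → (-7, -7, -18)
T6 scale by (2, 3, -2): (-7, -7, -18) → (-14, -21, 36)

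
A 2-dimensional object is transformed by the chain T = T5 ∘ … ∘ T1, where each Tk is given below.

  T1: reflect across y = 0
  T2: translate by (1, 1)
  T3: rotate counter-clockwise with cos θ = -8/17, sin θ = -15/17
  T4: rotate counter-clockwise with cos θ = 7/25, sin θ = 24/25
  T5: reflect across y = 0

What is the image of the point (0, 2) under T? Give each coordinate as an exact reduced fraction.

T(p) = (7/425, 601/425)

T1 reflect across y = 0: (0, 2) → (0, -2)
T2 translate by (1, 1): (0, -2) → (1, -1)
T3 rotate counter-clockwise with cos θ = -8/17, sin θ = -15/17: (1, -1) → (-23/17, -7/17)
T4 rotate counter-clockwise with cos θ = 7/25, sin θ = 24/25: (-23/17, -7/17) → (7/425, -601/425)
T5 reflect across y = 0: (7/425, -601/425) → (7/425, 601/425)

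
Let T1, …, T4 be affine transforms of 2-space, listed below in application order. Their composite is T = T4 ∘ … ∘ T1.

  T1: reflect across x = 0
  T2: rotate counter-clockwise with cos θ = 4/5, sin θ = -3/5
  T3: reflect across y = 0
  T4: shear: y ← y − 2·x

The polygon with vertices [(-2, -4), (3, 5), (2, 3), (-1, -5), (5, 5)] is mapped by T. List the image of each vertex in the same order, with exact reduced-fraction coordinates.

T1 reflect across x = 0: (-2, -4) → (2, -4); (3, 5) → (-3, 5); (2, 3) → (-2, 3); (-1, -5) → (1, -5); (5, 5) → (-5, 5)
T2 rotate counter-clockwise with cos θ = 4/5, sin θ = -3/5: (2, -4) → (-4/5, -22/5); (-3, 5) → (3/5, 29/5); (-2, 3) → (1/5, 18/5); (1, -5) → (-11/5, -23/5); (-5, 5) → (-1, 7)
T3 reflect across y = 0: (-4/5, -22/5) → (-4/5, 22/5); (3/5, 29/5) → (3/5, -29/5); (1/5, 18/5) → (1/5, -18/5); (-11/5, -23/5) → (-11/5, 23/5); (-1, 7) → (-1, -7)
T4 shear: y ← y − 2·x: (-4/5, 22/5) → (-4/5, 6); (3/5, -29/5) → (3/5, -7); (1/5, -18/5) → (1/5, -4); (-11/5, 23/5) → (-11/5, 9); (-1, -7) → (-1, -5)

image vertices: (-4/5, 6), (3/5, -7), (1/5, -4), (-11/5, 9), (-1, -5)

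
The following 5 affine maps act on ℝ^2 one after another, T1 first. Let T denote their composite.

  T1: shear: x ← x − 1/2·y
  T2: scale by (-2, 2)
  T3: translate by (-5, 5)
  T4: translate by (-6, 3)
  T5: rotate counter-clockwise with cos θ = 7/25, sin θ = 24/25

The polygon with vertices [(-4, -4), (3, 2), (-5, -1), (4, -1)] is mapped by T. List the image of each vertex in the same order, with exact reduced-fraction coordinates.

T1 shear: x ← x − 1/2·y: (-4, -4) → (-2, -4); (3, 2) → (2, 2); (-5, -1) → (-9/2, -1); (4, -1) → (9/2, -1)
T2 scale by (-2, 2): (-2, -4) → (4, -8); (2, 2) → (-4, 4); (-9/2, -1) → (9, -2); (9/2, -1) → (-9, -2)
T3 translate by (-5, 5): (4, -8) → (-1, -3); (-4, 4) → (-9, 9); (9, -2) → (4, 3); (-9, -2) → (-14, 3)
T4 translate by (-6, 3): (-1, -3) → (-7, 0); (-9, 9) → (-15, 12); (4, 3) → (-2, 6); (-14, 3) → (-20, 6)
T5 rotate counter-clockwise with cos θ = 7/25, sin θ = 24/25: (-7, 0) → (-49/25, -168/25); (-15, 12) → (-393/25, -276/25); (-2, 6) → (-158/25, -6/25); (-20, 6) → (-284/25, -438/25)

image vertices: (-49/25, -168/25), (-393/25, -276/25), (-158/25, -6/25), (-284/25, -438/25)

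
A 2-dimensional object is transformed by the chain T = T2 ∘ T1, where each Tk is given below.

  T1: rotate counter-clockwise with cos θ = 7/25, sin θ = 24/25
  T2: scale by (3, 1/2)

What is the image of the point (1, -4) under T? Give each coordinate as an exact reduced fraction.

T(p) = (309/25, -2/25)

T1 rotate counter-clockwise with cos θ = 7/25, sin θ = 24/25: (1, -4) → (103/25, -4/25)
T2 scale by (3, 1/2): (103/25, -4/25) → (309/25, -2/25)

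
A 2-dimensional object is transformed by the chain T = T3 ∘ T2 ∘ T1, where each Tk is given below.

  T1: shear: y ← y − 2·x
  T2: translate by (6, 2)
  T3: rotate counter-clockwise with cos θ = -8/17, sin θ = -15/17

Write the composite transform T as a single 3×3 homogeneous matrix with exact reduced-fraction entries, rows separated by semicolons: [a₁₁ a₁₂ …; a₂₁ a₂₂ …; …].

T = [-38/17 15/17 -18/17; 1/17 -8/17 -106/17; 0 0 1]

T1 = [1 0 0; -2 1 0; 0 0 1]
T2·T1 = [1 0 6; -2 1 2; 0 0 1]
T3·…·T1 = [-38/17 15/17 -18/17; 1/17 -8/17 -106/17; 0 0 1]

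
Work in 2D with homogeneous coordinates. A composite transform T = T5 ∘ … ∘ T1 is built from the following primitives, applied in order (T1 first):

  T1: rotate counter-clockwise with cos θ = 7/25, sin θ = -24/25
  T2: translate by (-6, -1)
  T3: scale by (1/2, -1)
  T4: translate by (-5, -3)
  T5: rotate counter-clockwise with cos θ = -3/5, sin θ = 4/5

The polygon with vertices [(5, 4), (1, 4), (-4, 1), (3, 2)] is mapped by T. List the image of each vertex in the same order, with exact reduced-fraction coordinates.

image vertices: (471/250, -664/125), (1323/250, -432/125), (1218/125, -349/125), (929/250, -686/125)

T1 rotate counter-clockwise with cos θ = 7/25, sin θ = -24/25: (5, 4) → (131/25, -92/25); (1, 4) → (103/25, 4/25); (-4, 1) → (-4/25, 103/25); (3, 2) → (69/25, -58/25)
T2 translate by (-6, -1): (131/25, -92/25) → (-19/25, -117/25); (103/25, 4/25) → (-47/25, -21/25); (-4/25, 103/25) → (-154/25, 78/25); (69/25, -58/25) → (-81/25, -83/25)
T3 scale by (1/2, -1): (-19/25, -117/25) → (-19/50, 117/25); (-47/25, -21/25) → (-47/50, 21/25); (-154/25, 78/25) → (-77/25, -78/25); (-81/25, -83/25) → (-81/50, 83/25)
T4 translate by (-5, -3): (-19/50, 117/25) → (-269/50, 42/25); (-47/50, 21/25) → (-297/50, -54/25); (-77/25, -78/25) → (-202/25, -153/25); (-81/50, 83/25) → (-331/50, 8/25)
T5 rotate counter-clockwise with cos θ = -3/5, sin θ = 4/5: (-269/50, 42/25) → (471/250, -664/125); (-297/50, -54/25) → (1323/250, -432/125); (-202/25, -153/25) → (1218/125, -349/125); (-331/50, 8/25) → (929/250, -686/125)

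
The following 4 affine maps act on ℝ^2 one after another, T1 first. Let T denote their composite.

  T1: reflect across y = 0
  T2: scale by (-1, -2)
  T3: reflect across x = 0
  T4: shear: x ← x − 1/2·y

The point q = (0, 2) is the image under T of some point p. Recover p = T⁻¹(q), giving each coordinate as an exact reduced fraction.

p = (1, 1)

T1 = [1 0 0; 0 -1 0; 0 0 1]
T2·T1 = [-1 0 0; 0 2 0; 0 0 1]
T3·…·T1 = [1 0 0; 0 2 0; 0 0 1]
T4·…·T1 = [1 -1 0; 0 2 0; 0 0 1]
det M = 2; M⁻¹ = [1 1/2 0; 0 1/2 0; 0 0 1]
M⁻¹ · (0, 2)ᵀ = (1, 1)ᵀ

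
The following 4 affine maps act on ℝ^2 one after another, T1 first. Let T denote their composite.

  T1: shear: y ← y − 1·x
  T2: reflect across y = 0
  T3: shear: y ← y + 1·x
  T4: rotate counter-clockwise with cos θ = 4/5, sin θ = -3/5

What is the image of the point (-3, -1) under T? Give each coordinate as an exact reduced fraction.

T1 shear: y ← y − 1·x: (-3, -1) → (-3, 2)
T2 reflect across y = 0: (-3, 2) → (-3, -2)
T3 shear: y ← y + 1·x: (-3, -2) → (-3, -5)
T4 rotate counter-clockwise with cos θ = 4/5, sin θ = -3/5: (-3, -5) → (-27/5, -11/5)

T(p) = (-27/5, -11/5)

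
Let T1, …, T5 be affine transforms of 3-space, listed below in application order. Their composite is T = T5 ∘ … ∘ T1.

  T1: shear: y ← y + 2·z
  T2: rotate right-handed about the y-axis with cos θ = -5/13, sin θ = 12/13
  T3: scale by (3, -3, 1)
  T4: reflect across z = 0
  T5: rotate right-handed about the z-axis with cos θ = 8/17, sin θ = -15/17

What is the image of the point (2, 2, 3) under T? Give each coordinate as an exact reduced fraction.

T(p) = (-312/17, -282/17, 3)

T1 shear: y ← y + 2·z: (2, 2, 3) → (2, 8, 3)
T2 rotate right-handed about the y-axis with cos θ = -5/13, sin θ = 12/13: (2, 8, 3) → (2, 8, -3)
T3 scale by (3, -3, 1): (2, 8, -3) → (6, -24, -3)
T4 reflect across z = 0: (6, -24, -3) → (6, -24, 3)
T5 rotate right-handed about the z-axis with cos θ = 8/17, sin θ = -15/17: (6, -24, 3) → (-312/17, -282/17, 3)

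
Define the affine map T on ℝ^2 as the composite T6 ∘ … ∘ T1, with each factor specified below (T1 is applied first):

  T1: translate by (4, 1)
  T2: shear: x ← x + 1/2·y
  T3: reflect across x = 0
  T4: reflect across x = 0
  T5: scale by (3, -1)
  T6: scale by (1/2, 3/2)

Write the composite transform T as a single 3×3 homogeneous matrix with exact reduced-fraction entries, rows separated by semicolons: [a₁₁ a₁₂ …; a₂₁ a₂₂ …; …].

T1 = [1 0 4; 0 1 1; 0 0 1]
T2·T1 = [1 1/2 9/2; 0 1 1; 0 0 1]
T3·…·T1 = [-1 -1/2 -9/2; 0 1 1; 0 0 1]
T4·…·T1 = [1 1/2 9/2; 0 1 1; 0 0 1]
T5·…·T1 = [3 3/2 27/2; 0 -1 -1; 0 0 1]
T6·…·T1 = [3/2 3/4 27/4; 0 -3/2 -3/2; 0 0 1]

T = [3/2 3/4 27/4; 0 -3/2 -3/2; 0 0 1]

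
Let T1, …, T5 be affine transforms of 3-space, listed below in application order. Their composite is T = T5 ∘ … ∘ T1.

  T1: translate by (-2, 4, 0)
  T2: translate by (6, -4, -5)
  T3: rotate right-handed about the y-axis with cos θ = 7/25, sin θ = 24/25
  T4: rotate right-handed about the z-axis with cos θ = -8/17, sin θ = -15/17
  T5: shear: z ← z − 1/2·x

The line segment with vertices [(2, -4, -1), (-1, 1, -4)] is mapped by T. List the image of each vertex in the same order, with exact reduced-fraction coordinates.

image vertices: (-684/425, 466/85, -564/85), (387/85, 109/17, -261/34)

T1 translate by (-2, 4, 0): (2, -4, -1) → (0, 0, -1); (-1, 1, -4) → (-3, 5, -4)
T2 translate by (6, -4, -5): (0, 0, -1) → (6, -4, -6); (-3, 5, -4) → (3, 1, -9)
T3 rotate right-handed about the y-axis with cos θ = 7/25, sin θ = 24/25: (6, -4, -6) → (-102/25, -4, -186/25); (3, 1, -9) → (-39/5, 1, -27/5)
T4 rotate right-handed about the z-axis with cos θ = -8/17, sin θ = -15/17: (-102/25, -4, -186/25) → (-684/425, 466/85, -186/25); (-39/5, 1, -27/5) → (387/85, 109/17, -27/5)
T5 shear: z ← z − 1/2·x: (-684/425, 466/85, -186/25) → (-684/425, 466/85, -564/85); (387/85, 109/17, -27/5) → (387/85, 109/17, -261/34)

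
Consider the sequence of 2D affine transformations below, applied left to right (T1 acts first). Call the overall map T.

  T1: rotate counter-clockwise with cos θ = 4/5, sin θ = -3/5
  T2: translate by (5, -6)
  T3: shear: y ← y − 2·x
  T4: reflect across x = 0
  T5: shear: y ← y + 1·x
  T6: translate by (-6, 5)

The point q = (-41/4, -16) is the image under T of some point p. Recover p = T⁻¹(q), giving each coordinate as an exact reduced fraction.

T1 = [4/5 3/5 0; -3/5 4/5 0; 0 0 1]
T2·T1 = [4/5 3/5 5; -3/5 4/5 -6; 0 0 1]
T3·…·T1 = [4/5 3/5 5; -11/5 -2/5 -16; 0 0 1]
T4·…·T1 = [-4/5 -3/5 -5; -11/5 -2/5 -16; 0 0 1]
T5·…·T1 = [-4/5 -3/5 -5; -3 -1 -21; 0 0 1]
T6·…·T1 = [-4/5 -3/5 -11; -3 -1 -16; 0 0 1]
det M = -1; M⁻¹ = [1 -3/5 7/5; -3 4/5 -101/5; 0 0 1]
M⁻¹ · (-41/4, -16)ᵀ = (3/4, -9/4)ᵀ

p = (3/4, -9/4)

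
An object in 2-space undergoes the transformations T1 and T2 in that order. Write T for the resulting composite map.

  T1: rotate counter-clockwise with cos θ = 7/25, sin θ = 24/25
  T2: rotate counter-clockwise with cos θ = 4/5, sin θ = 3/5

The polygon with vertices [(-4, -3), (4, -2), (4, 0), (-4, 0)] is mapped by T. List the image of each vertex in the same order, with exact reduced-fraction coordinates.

image vertices: (527/125, -336/125), (58/125, 556/125), (-176/125, 468/125), (176/125, -468/125)

T1 rotate counter-clockwise with cos θ = 7/25, sin θ = 24/25: (-4, -3) → (44/25, -117/25); (4, -2) → (76/25, 82/25); (4, 0) → (28/25, 96/25); (-4, 0) → (-28/25, -96/25)
T2 rotate counter-clockwise with cos θ = 4/5, sin θ = 3/5: (44/25, -117/25) → (527/125, -336/125); (76/25, 82/25) → (58/125, 556/125); (28/25, 96/25) → (-176/125, 468/125); (-28/25, -96/25) → (176/125, -468/125)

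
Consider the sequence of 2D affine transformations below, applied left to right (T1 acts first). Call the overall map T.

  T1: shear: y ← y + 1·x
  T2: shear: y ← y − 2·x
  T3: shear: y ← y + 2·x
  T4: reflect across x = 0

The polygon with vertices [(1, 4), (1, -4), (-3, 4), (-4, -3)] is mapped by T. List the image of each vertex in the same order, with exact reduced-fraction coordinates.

image vertices: (-1, 5), (-1, -3), (3, 1), (4, -7)

T1 shear: y ← y + 1·x: (1, 4) → (1, 5); (1, -4) → (1, -3); (-3, 4) → (-3, 1); (-4, -3) → (-4, -7)
T2 shear: y ← y − 2·x: (1, 5) → (1, 3); (1, -3) → (1, -5); (-3, 1) → (-3, 7); (-4, -7) → (-4, 1)
T3 shear: y ← y + 2·x: (1, 3) → (1, 5); (1, -5) → (1, -3); (-3, 7) → (-3, 1); (-4, 1) → (-4, -7)
T4 reflect across x = 0: (1, 5) → (-1, 5); (1, -3) → (-1, -3); (-3, 1) → (3, 1); (-4, -7) → (4, -7)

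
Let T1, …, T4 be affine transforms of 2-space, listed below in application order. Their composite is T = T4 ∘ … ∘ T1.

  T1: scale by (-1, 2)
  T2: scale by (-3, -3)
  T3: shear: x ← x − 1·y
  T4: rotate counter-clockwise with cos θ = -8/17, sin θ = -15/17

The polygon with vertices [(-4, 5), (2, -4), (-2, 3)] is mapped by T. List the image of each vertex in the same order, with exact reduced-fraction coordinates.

T1 scale by (-1, 2): (-4, 5) → (4, 10); (2, -4) → (-2, -8); (-2, 3) → (2, 6)
T2 scale by (-3, -3): (4, 10) → (-12, -30); (-2, -8) → (6, 24); (2, 6) → (-6, -18)
T3 shear: x ← x − 1·y: (-12, -30) → (18, -30); (6, 24) → (-18, 24); (-6, -18) → (12, -18)
T4 rotate counter-clockwise with cos θ = -8/17, sin θ = -15/17: (18, -30) → (-594/17, -30/17); (-18, 24) → (504/17, 78/17); (12, -18) → (-366/17, -36/17)

image vertices: (-594/17, -30/17), (504/17, 78/17), (-366/17, -36/17)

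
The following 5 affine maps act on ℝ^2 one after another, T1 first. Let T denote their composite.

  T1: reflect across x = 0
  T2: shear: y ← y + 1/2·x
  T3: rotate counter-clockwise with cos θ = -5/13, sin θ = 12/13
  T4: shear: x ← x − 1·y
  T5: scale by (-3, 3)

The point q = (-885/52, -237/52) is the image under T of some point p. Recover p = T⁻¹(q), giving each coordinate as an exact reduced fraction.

p = (3, -7/4)

T1 = [-1 0 0; 0 1 0; 0 0 1]
T2·T1 = [-1 0 0; -1/2 1 0; 0 0 1]
T3·…·T1 = [11/13 -12/13 0; -19/26 -5/13 0; 0 0 1]
T4·…·T1 = [41/26 -7/13 0; -19/26 -5/13 0; 0 0 1]
T5·…·T1 = [-123/26 21/13 0; -57/26 -15/13 0; 0 0 1]
det M = 9; M⁻¹ = [-5/39 -7/39 0; 19/78 -41/78 0; 0 0 1]
M⁻¹ · (-885/52, -237/52)ᵀ = (3, -7/4)ᵀ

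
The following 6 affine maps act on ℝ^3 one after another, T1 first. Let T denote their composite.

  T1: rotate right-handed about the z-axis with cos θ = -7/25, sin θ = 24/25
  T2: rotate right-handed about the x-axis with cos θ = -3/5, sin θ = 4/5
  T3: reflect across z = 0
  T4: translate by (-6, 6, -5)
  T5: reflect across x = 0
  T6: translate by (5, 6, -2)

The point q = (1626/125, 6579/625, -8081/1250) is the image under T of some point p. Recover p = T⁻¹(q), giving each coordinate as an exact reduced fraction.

T1 = [-7/25 -24/25 0 0; 24/25 -7/25 0 0; 0 0 1 0; 0 0 0 1]
T2·T1 = [-7/25 -24/25 0 0; -72/125 21/125 -4/5 0; 96/125 -28/125 -3/5 0; 0 0 0 1]
T3·…·T1 = [-7/25 -24/25 0 0; -72/125 21/125 -4/5 0; -96/125 28/125 3/5 0; 0 0 0 1]
T4·…·T1 = [-7/25 -24/25 0 -6; -72/125 21/125 -4/5 6; -96/125 28/125 3/5 -5; 0 0 0 1]
T5·…·T1 = [7/25 24/25 0 6; -72/125 21/125 -4/5 6; -96/125 28/125 3/5 -5; 0 0 0 1]
T6·…·T1 = [7/25 24/25 0 11; -72/125 21/125 -4/5 12; -96/125 28/125 3/5 -7; 0 0 0 1]
det M = 1; M⁻¹ = [7/25 -72/125 -96/125 -193/125; 24/25 21/125 28/125 -1376/125; 0 -4/5 3/5 69/5; 0 0 0 1]
M⁻¹ · (1626/125, 6579/625, -8081/1250)ᵀ = (1, 9/5, 3/2)ᵀ

p = (1, 9/5, 3/2)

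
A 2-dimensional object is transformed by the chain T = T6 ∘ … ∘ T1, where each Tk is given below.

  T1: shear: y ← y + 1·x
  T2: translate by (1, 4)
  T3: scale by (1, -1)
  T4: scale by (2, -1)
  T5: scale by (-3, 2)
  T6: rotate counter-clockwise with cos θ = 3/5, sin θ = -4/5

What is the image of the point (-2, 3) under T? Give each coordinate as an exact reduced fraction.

T1 shear: y ← y + 1·x: (-2, 3) → (-2, 1)
T2 translate by (1, 4): (-2, 1) → (-1, 5)
T3 scale by (1, -1): (-1, 5) → (-1, -5)
T4 scale by (2, -1): (-1, -5) → (-2, 5)
T5 scale by (-3, 2): (-2, 5) → (6, 10)
T6 rotate counter-clockwise with cos θ = 3/5, sin θ = -4/5: (6, 10) → (58/5, 6/5)

T(p) = (58/5, 6/5)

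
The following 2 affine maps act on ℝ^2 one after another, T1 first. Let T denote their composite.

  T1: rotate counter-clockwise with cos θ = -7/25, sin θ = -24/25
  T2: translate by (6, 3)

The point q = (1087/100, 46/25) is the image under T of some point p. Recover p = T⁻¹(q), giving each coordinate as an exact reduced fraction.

p = (-1/4, 5)

T1 = [-7/25 24/25 0; -24/25 -7/25 0; 0 0 1]
T2·T1 = [-7/25 24/25 6; -24/25 -7/25 3; 0 0 1]
det M = 1; M⁻¹ = [-7/25 -24/25 114/25; 24/25 -7/25 -123/25; 0 0 1]
M⁻¹ · (1087/100, 46/25)ᵀ = (-1/4, 5)ᵀ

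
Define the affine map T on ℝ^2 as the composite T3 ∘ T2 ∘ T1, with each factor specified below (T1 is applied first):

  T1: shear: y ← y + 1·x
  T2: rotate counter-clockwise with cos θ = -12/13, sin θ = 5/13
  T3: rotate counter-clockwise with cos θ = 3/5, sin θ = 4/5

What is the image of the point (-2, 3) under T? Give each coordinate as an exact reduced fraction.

T(p) = (29/13, 2/13)

T1 shear: y ← y + 1·x: (-2, 3) → (-2, 1)
T2 rotate counter-clockwise with cos θ = -12/13, sin θ = 5/13: (-2, 1) → (19/13, -22/13)
T3 rotate counter-clockwise with cos θ = 3/5, sin θ = 4/5: (19/13, -22/13) → (29/13, 2/13)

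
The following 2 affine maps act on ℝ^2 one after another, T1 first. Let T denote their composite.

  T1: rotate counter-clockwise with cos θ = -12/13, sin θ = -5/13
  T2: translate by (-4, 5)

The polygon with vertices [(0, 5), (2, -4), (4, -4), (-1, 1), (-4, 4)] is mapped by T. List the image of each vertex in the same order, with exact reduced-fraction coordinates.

T1 rotate counter-clockwise with cos θ = -12/13, sin θ = -5/13: (0, 5) → (25/13, -60/13); (2, -4) → (-44/13, 38/13); (4, -4) → (-68/13, 28/13); (-1, 1) → (17/13, -7/13); (-4, 4) → (68/13, -28/13)
T2 translate by (-4, 5): (25/13, -60/13) → (-27/13, 5/13); (-44/13, 38/13) → (-96/13, 103/13); (-68/13, 28/13) → (-120/13, 93/13); (17/13, -7/13) → (-35/13, 58/13); (68/13, -28/13) → (16/13, 37/13)

image vertices: (-27/13, 5/13), (-96/13, 103/13), (-120/13, 93/13), (-35/13, 58/13), (16/13, 37/13)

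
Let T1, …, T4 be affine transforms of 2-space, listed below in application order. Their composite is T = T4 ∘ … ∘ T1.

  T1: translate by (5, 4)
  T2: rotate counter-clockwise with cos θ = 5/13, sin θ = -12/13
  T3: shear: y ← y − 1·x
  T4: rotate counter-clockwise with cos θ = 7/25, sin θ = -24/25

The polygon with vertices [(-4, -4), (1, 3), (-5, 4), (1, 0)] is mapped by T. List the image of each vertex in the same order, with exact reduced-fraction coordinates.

image vertices: (-373/325, -239/325), (-2826/325, -3793/325), (-672/325, -2696/325), (-198/25, -214/25)

T1 translate by (5, 4): (-4, -4) → (1, 0); (1, 3) → (6, 7); (-5, 4) → (0, 8); (1, 0) → (6, 4)
T2 rotate counter-clockwise with cos θ = 5/13, sin θ = -12/13: (1, 0) → (5/13, -12/13); (6, 7) → (114/13, -37/13); (0, 8) → (96/13, 40/13); (6, 4) → (6, -4)
T3 shear: y ← y − 1·x: (5/13, -12/13) → (5/13, -17/13); (114/13, -37/13) → (114/13, -151/13); (96/13, 40/13) → (96/13, -56/13); (6, -4) → (6, -10)
T4 rotate counter-clockwise with cos θ = 7/25, sin θ = -24/25: (5/13, -17/13) → (-373/325, -239/325); (114/13, -151/13) → (-2826/325, -3793/325); (96/13, -56/13) → (-672/325, -2696/325); (6, -10) → (-198/25, -214/25)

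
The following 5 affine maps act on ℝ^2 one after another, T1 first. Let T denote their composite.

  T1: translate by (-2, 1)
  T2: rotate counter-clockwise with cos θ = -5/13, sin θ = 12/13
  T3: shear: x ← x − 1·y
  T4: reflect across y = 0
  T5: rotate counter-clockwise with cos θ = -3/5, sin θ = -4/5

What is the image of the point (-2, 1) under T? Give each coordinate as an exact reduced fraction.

T(p) = (14/13, -6)

T1 translate by (-2, 1): (-2, 1) → (-4, 2)
T2 rotate counter-clockwise with cos θ = -5/13, sin θ = 12/13: (-4, 2) → (-4/13, -58/13)
T3 shear: x ← x − 1·y: (-4/13, -58/13) → (54/13, -58/13)
T4 reflect across y = 0: (54/13, -58/13) → (54/13, 58/13)
T5 rotate counter-clockwise with cos θ = -3/5, sin θ = -4/5: (54/13, 58/13) → (14/13, -6)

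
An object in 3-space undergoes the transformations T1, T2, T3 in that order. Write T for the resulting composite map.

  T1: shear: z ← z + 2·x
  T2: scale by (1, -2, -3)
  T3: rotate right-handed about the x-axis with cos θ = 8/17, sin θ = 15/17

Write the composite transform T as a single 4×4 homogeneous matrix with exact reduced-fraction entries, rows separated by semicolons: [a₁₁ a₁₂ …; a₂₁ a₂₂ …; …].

T1 = [1 0 0 0; 0 1 0 0; 2 0 1 0; 0 0 0 1]
T2·T1 = [1 0 0 0; 0 -2 0 0; -6 0 -3 0; 0 0 0 1]
T3·…·T1 = [1 0 0 0; 90/17 -16/17 45/17 0; -48/17 -30/17 -24/17 0; 0 0 0 1]

T = [1 0 0 0; 90/17 -16/17 45/17 0; -48/17 -30/17 -24/17 0; 0 0 0 1]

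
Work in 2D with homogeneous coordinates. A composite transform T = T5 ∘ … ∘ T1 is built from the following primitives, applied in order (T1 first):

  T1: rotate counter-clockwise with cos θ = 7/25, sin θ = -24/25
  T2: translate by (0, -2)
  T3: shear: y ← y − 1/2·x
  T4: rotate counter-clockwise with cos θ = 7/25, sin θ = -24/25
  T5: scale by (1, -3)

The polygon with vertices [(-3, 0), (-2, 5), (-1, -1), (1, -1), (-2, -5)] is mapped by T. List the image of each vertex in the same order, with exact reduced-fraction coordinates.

image vertices: (633/625, -4389/1250), (262/625, 8052/625), (-637/625, -3729/1250), (-1859/625, 597/1250), (-218/625, -10278/625)

T1 rotate counter-clockwise with cos θ = 7/25, sin θ = -24/25: (-3, 0) → (-21/25, 72/25); (-2, 5) → (106/25, 83/25); (-1, -1) → (-31/25, 17/25); (1, -1) → (-17/25, -31/25); (-2, -5) → (-134/25, 13/25)
T2 translate by (0, -2): (-21/25, 72/25) → (-21/25, 22/25); (106/25, 83/25) → (106/25, 33/25); (-31/25, 17/25) → (-31/25, -33/25); (-17/25, -31/25) → (-17/25, -81/25); (-134/25, 13/25) → (-134/25, -37/25)
T3 shear: y ← y − 1/2·x: (-21/25, 22/25) → (-21/25, 13/10); (106/25, 33/25) → (106/25, -4/5); (-31/25, -33/25) → (-31/25, -7/10); (-17/25, -81/25) → (-17/25, -29/10); (-134/25, -37/25) → (-134/25, 6/5)
T4 rotate counter-clockwise with cos θ = 7/25, sin θ = -24/25: (-21/25, 13/10) → (633/625, 1463/1250); (106/25, -4/5) → (262/625, -2684/625); (-31/25, -7/10) → (-637/625, 1243/1250); (-17/25, -29/10) → (-1859/625, -199/1250); (-134/25, 6/5) → (-218/625, 3426/625)
T5 scale by (1, -3): (633/625, 1463/1250) → (633/625, -4389/1250); (262/625, -2684/625) → (262/625, 8052/625); (-637/625, 1243/1250) → (-637/625, -3729/1250); (-1859/625, -199/1250) → (-1859/625, 597/1250); (-218/625, 3426/625) → (-218/625, -10278/625)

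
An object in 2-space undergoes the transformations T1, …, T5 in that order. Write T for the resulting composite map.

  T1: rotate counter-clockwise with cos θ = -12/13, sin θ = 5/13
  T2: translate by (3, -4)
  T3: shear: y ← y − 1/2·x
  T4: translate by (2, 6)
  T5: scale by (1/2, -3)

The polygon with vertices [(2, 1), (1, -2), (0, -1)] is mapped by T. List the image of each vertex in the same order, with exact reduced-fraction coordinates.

image vertices: (18/13, -57/13), (63/26, -219/26), (35/13, -48/13)

T1 rotate counter-clockwise with cos θ = -12/13, sin θ = 5/13: (2, 1) → (-29/13, -2/13); (1, -2) → (-2/13, 29/13); (0, -1) → (5/13, 12/13)
T2 translate by (3, -4): (-29/13, -2/13) → (10/13, -54/13); (-2/13, 29/13) → (37/13, -23/13); (5/13, 12/13) → (44/13, -40/13)
T3 shear: y ← y − 1/2·x: (10/13, -54/13) → (10/13, -59/13); (37/13, -23/13) → (37/13, -83/26); (44/13, -40/13) → (44/13, -62/13)
T4 translate by (2, 6): (10/13, -59/13) → (36/13, 19/13); (37/13, -83/26) → (63/13, 73/26); (44/13, -62/13) → (70/13, 16/13)
T5 scale by (1/2, -3): (36/13, 19/13) → (18/13, -57/13); (63/13, 73/26) → (63/26, -219/26); (70/13, 16/13) → (35/13, -48/13)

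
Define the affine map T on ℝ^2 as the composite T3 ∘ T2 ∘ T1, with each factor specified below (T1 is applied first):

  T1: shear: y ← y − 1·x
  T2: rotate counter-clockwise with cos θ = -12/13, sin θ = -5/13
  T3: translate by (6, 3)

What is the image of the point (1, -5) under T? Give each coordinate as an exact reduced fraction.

T1 shear: y ← y − 1·x: (1, -5) → (1, -6)
T2 rotate counter-clockwise with cos θ = -12/13, sin θ = -5/13: (1, -6) → (-42/13, 67/13)
T3 translate by (6, 3): (-42/13, 67/13) → (36/13, 106/13)

T(p) = (36/13, 106/13)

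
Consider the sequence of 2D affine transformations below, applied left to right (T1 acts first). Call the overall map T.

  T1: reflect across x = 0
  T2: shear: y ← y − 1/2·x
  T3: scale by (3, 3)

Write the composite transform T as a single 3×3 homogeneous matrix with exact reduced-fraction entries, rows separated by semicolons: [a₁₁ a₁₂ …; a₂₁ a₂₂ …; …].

T = [-3 0 0; 3/2 3 0; 0 0 1]

T1 = [-1 0 0; 0 1 0; 0 0 1]
T2·T1 = [-1 0 0; 1/2 1 0; 0 0 1]
T3·…·T1 = [-3 0 0; 3/2 3 0; 0 0 1]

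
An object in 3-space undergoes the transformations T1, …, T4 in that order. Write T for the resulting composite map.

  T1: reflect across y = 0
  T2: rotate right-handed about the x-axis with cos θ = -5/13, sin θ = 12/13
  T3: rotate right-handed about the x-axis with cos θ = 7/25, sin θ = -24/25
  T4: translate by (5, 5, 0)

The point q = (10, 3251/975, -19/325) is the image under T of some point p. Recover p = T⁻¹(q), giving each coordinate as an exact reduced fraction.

p = (5, 4/3, 1)

T1 = [1 0 0 0; 0 -1 0 0; 0 0 1 0; 0 0 0 1]
T2·T1 = [1 0 0 0; 0 5/13 -12/13 0; 0 -12/13 -5/13 0; 0 0 0 1]
T3·…·T1 = [1 0 0 0; 0 -253/325 -204/325 0; 0 -204/325 253/325 0; 0 0 0 1]
T4·…·T1 = [1 0 0 5; 0 -253/325 -204/325 5; 0 -204/325 253/325 0; 0 0 0 1]
det M = -1; M⁻¹ = [1 0 0 -5; 0 -253/325 -204/325 253/65; 0 -204/325 253/325 204/65; 0 0 0 1]
M⁻¹ · (10, 3251/975, -19/325)ᵀ = (5, 4/3, 1)ᵀ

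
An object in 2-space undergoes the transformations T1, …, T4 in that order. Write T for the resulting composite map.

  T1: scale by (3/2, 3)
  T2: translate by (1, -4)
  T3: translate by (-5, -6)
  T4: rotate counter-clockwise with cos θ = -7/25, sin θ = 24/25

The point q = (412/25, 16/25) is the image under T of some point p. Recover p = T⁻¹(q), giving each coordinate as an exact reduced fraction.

p = (0, -2)

T1 = [3/2 0 0; 0 3 0; 0 0 1]
T2·T1 = [3/2 0 1; 0 3 -4; 0 0 1]
T3·…·T1 = [3/2 0 -4; 0 3 -10; 0 0 1]
T4·…·T1 = [-21/50 -72/25 268/25; 36/25 -21/25 -26/25; 0 0 1]
det M = 9/2; M⁻¹ = [-14/75 16/25 8/3; -8/25 -7/75 10/3; 0 0 1]
M⁻¹ · (412/25, 16/25)ᵀ = (0, -2)ᵀ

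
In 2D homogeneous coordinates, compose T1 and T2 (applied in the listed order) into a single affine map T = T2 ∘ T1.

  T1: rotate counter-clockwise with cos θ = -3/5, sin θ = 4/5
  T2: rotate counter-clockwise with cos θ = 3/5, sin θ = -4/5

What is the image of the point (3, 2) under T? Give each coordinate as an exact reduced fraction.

T(p) = (-27/25, 86/25)

T1 rotate counter-clockwise with cos θ = -3/5, sin θ = 4/5: (3, 2) → (-17/5, 6/5)
T2 rotate counter-clockwise with cos θ = 3/5, sin θ = -4/5: (-17/5, 6/5) → (-27/25, 86/25)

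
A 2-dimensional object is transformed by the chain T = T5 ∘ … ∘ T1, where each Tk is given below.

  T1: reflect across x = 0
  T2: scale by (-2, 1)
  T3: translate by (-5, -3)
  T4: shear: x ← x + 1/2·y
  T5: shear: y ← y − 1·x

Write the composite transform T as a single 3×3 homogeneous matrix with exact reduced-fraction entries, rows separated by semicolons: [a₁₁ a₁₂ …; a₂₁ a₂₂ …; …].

T = [2 1/2 -13/2; -2 1/2 7/2; 0 0 1]

T1 = [-1 0 0; 0 1 0; 0 0 1]
T2·T1 = [2 0 0; 0 1 0; 0 0 1]
T3·…·T1 = [2 0 -5; 0 1 -3; 0 0 1]
T4·…·T1 = [2 1/2 -13/2; 0 1 -3; 0 0 1]
T5·…·T1 = [2 1/2 -13/2; -2 1/2 7/2; 0 0 1]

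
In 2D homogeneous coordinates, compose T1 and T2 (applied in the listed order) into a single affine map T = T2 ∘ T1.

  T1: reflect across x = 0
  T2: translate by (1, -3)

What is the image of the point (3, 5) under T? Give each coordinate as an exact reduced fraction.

T(p) = (-2, 2)

T1 reflect across x = 0: (3, 5) → (-3, 5)
T2 translate by (1, -3): (-3, 5) → (-2, 2)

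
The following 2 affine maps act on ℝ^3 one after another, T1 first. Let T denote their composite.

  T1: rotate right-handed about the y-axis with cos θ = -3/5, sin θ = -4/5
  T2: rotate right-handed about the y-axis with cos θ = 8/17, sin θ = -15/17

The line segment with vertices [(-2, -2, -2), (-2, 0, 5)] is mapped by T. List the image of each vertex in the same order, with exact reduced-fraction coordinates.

image vertices: (142/85, -2, 194/85), (233/85, 0, -394/85)

T1 rotate right-handed about the y-axis with cos θ = -3/5, sin θ = -4/5: (-2, -2, -2) → (14/5, -2, -2/5); (-2, 0, 5) → (-14/5, 0, -23/5)
T2 rotate right-handed about the y-axis with cos θ = 8/17, sin θ = -15/17: (14/5, -2, -2/5) → (142/85, -2, 194/85); (-14/5, 0, -23/5) → (233/85, 0, -394/85)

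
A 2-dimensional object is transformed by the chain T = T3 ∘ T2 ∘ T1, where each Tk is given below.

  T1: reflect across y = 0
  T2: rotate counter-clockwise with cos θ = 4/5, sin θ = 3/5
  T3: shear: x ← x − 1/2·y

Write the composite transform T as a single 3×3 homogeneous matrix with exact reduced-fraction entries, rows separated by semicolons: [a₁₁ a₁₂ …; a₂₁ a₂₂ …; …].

T = [1/2 1 0; 3/5 -4/5 0; 0 0 1]

T1 = [1 0 0; 0 -1 0; 0 0 1]
T2·T1 = [4/5 3/5 0; 3/5 -4/5 0; 0 0 1]
T3·…·T1 = [1/2 1 0; 3/5 -4/5 0; 0 0 1]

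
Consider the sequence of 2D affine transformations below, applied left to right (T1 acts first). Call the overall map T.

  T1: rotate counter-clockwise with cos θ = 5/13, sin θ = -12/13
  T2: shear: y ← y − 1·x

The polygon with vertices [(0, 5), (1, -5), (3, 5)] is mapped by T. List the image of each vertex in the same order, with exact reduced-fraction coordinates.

image vertices: (60/13, -35/13), (-55/13, 18/13), (75/13, -86/13)

T1 rotate counter-clockwise with cos θ = 5/13, sin θ = -12/13: (0, 5) → (60/13, 25/13); (1, -5) → (-55/13, -37/13); (3, 5) → (75/13, -11/13)
T2 shear: y ← y − 1·x: (60/13, 25/13) → (60/13, -35/13); (-55/13, -37/13) → (-55/13, 18/13); (75/13, -11/13) → (75/13, -86/13)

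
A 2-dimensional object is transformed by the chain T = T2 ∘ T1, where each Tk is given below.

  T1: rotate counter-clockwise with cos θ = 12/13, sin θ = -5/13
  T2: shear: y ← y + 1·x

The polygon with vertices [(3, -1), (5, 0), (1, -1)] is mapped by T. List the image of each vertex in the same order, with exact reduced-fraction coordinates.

image vertices: (31/13, 4/13), (60/13, 35/13), (7/13, -10/13)

T1 rotate counter-clockwise with cos θ = 12/13, sin θ = -5/13: (3, -1) → (31/13, -27/13); (5, 0) → (60/13, -25/13); (1, -1) → (7/13, -17/13)
T2 shear: y ← y + 1·x: (31/13, -27/13) → (31/13, 4/13); (60/13, -25/13) → (60/13, 35/13); (7/13, -17/13) → (7/13, -10/13)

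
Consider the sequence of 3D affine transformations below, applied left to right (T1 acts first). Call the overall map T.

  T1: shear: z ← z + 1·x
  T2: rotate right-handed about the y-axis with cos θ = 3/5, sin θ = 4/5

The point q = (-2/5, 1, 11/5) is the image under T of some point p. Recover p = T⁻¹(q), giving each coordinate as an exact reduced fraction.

p = (-2, 1, 3)

T1 = [1 0 0 0; 0 1 0 0; 1 0 1 0; 0 0 0 1]
T2·T1 = [7/5 0 4/5 0; 0 1 0 0; -1/5 0 3/5 0; 0 0 0 1]
det M = 1; M⁻¹ = [3/5 0 -4/5 0; 0 1 0 0; 1/5 0 7/5 0; 0 0 0 1]
M⁻¹ · (-2/5, 1, 11/5)ᵀ = (-2, 1, 3)ᵀ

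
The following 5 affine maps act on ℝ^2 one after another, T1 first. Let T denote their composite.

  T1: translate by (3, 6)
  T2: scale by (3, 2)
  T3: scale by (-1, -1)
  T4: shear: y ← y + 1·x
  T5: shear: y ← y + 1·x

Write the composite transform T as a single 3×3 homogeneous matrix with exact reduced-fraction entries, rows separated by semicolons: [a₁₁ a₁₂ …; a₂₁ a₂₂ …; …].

T1 = [1 0 3; 0 1 6; 0 0 1]
T2·T1 = [3 0 9; 0 2 12; 0 0 1]
T3·…·T1 = [-3 0 -9; 0 -2 -12; 0 0 1]
T4·…·T1 = [-3 0 -9; -3 -2 -21; 0 0 1]
T5·…·T1 = [-3 0 -9; -6 -2 -30; 0 0 1]

T = [-3 0 -9; -6 -2 -30; 0 0 1]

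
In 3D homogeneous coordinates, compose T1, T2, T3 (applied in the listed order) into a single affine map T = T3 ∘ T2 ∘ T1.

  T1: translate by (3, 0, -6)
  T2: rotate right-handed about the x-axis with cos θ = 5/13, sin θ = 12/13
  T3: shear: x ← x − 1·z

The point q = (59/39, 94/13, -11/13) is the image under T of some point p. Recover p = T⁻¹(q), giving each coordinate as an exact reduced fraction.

T1 = [1 0 0 3; 0 1 0 0; 0 0 1 -6; 0 0 0 1]
T2·T1 = [1 0 0 3; 0 5/13 -12/13 72/13; 0 12/13 5/13 -30/13; 0 0 0 1]
T3·…·T1 = [1 -12/13 -5/13 69/13; 0 5/13 -12/13 72/13; 0 12/13 5/13 -30/13; 0 0 0 1]
det M = 1; M⁻¹ = [1 0 1 -3; 0 5/13 12/13 0; 0 -12/13 5/13 6; 0 0 0 1]
M⁻¹ · (59/39, 94/13, -11/13)ᵀ = (-7/3, 2, -1)ᵀ

p = (-7/3, 2, -1)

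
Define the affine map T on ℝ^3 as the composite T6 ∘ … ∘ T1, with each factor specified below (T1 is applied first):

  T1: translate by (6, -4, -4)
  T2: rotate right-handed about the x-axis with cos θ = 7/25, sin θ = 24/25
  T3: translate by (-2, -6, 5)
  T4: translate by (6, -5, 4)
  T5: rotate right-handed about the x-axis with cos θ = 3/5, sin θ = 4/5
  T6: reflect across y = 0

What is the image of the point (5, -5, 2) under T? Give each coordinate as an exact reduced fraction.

T1 translate by (6, -4, -4): (5, -5, 2) → (11, -9, -2)
T2 rotate right-handed about the x-axis with cos θ = 7/25, sin θ = 24/25: (11, -9, -2) → (11, -3/5, -46/5)
T3 translate by (-2, -6, 5): (11, -3/5, -46/5) → (9, -33/5, -21/5)
T4 translate by (6, -5, 4): (9, -33/5, -21/5) → (15, -58/5, -1/5)
T5 rotate right-handed about the x-axis with cos θ = 3/5, sin θ = 4/5: (15, -58/5, -1/5) → (15, -34/5, -47/5)
T6 reflect across y = 0: (15, -34/5, -47/5) → (15, 34/5, -47/5)

T(p) = (15, 34/5, -47/5)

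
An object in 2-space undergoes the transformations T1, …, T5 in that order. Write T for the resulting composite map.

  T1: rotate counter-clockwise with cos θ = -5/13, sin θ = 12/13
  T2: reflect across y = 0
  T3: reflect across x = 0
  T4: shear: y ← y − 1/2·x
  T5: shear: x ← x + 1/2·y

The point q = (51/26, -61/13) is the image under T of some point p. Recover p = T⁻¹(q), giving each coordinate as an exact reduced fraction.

T1 = [-5/13 -12/13 0; 12/13 -5/13 0; 0 0 1]
T2·T1 = [-5/13 -12/13 0; -12/13 5/13 0; 0 0 1]
T3·…·T1 = [5/13 12/13 0; -12/13 5/13 0; 0 0 1]
T4·…·T1 = [5/13 12/13 0; -29/26 -1/13 0; 0 0 1]
T5·…·T1 = [-9/52 23/26 0; -29/26 -1/13 0; 0 0 1]
det M = 1; M⁻¹ = [-1/13 -23/26 0; 29/26 -9/52 0; 0 0 1]
M⁻¹ · (51/26, -61/13)ᵀ = (4, 3)ᵀ

p = (4, 3)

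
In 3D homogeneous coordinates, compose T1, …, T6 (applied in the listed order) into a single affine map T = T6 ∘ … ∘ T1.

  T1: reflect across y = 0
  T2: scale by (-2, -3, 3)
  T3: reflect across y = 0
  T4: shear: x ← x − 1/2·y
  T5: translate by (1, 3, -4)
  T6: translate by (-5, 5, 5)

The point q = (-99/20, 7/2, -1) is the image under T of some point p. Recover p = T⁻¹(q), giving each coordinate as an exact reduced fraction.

p = (8/5, 3/2, -2/3)

T1 = [1 0 0 0; 0 -1 0 0; 0 0 1 0; 0 0 0 1]
T2·T1 = [-2 0 0 0; 0 3 0 0; 0 0 3 0; 0 0 0 1]
T3·…·T1 = [-2 0 0 0; 0 -3 0 0; 0 0 3 0; 0 0 0 1]
T4·…·T1 = [-2 3/2 0 0; 0 -3 0 0; 0 0 3 0; 0 0 0 1]
T5·…·T1 = [-2 3/2 0 1; 0 -3 0 3; 0 0 3 -4; 0 0 0 1]
T6·…·T1 = [-2 3/2 0 -4; 0 -3 0 8; 0 0 3 1; 0 0 0 1]
det M = 18; M⁻¹ = [-1/2 -1/4 0 0; 0 -1/3 0 8/3; 0 0 1/3 -1/3; 0 0 0 1]
M⁻¹ · (-99/20, 7/2, -1)ᵀ = (8/5, 3/2, -2/3)ᵀ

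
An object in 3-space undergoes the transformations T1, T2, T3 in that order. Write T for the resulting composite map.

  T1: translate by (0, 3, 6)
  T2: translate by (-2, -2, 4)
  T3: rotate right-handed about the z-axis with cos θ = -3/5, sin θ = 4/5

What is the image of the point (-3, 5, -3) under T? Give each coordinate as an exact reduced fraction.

T(p) = (-9/5, -38/5, 7)

T1 translate by (0, 3, 6): (-3, 5, -3) → (-3, 8, 3)
T2 translate by (-2, -2, 4): (-3, 8, 3) → (-5, 6, 7)
T3 rotate right-handed about the z-axis with cos θ = -3/5, sin θ = 4/5: (-5, 6, 7) → (-9/5, -38/5, 7)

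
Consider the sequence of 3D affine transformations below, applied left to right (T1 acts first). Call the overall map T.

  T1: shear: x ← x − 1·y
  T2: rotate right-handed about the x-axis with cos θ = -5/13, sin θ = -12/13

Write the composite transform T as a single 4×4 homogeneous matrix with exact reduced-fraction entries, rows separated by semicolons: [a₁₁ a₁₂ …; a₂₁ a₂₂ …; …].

T1 = [1 -1 0 0; 0 1 0 0; 0 0 1 0; 0 0 0 1]
T2·T1 = [1 -1 0 0; 0 -5/13 12/13 0; 0 -12/13 -5/13 0; 0 0 0 1]

T = [1 -1 0 0; 0 -5/13 12/13 0; 0 -12/13 -5/13 0; 0 0 0 1]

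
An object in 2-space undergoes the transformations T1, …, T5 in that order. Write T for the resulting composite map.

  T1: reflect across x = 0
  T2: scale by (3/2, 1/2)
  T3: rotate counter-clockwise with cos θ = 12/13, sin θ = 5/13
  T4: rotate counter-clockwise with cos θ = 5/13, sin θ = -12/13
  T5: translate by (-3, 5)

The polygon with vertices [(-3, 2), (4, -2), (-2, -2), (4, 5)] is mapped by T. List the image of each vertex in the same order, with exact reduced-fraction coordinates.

T1 reflect across x = 0: (-3, 2) → (3, 2); (4, -2) → (-4, -2); (-2, -2) → (2, -2); (4, 5) → (-4, 5)
T2 scale by (3/2, 1/2): (3, 2) → (9/2, 1); (-4, -2) → (-6, -1); (2, -2) → (3, -1); (-4, 5) → (-6, 5/2)
T3 rotate counter-clockwise with cos θ = 12/13, sin θ = 5/13: (9/2, 1) → (49/13, 69/26); (-6, -1) → (-67/13, -42/13); (3, -1) → (41/13, 3/13); (-6, 5/2) → (-13/2, 0)
T4 rotate counter-clockwise with cos θ = 5/13, sin θ = -12/13: (49/13, 69/26) → (659/169, -831/338); (-67/13, -42/13) → (-839/169, 594/169); (41/13, 3/13) → (241/169, -477/169); (-13/2, 0) → (-5/2, 6)
T5 translate by (-3, 5): (659/169, -831/338) → (152/169, 859/338); (-839/169, 594/169) → (-1346/169, 1439/169); (241/169, -477/169) → (-266/169, 368/169); (-5/2, 6) → (-11/2, 11)

image vertices: (152/169, 859/338), (-1346/169, 1439/169), (-266/169, 368/169), (-11/2, 11)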